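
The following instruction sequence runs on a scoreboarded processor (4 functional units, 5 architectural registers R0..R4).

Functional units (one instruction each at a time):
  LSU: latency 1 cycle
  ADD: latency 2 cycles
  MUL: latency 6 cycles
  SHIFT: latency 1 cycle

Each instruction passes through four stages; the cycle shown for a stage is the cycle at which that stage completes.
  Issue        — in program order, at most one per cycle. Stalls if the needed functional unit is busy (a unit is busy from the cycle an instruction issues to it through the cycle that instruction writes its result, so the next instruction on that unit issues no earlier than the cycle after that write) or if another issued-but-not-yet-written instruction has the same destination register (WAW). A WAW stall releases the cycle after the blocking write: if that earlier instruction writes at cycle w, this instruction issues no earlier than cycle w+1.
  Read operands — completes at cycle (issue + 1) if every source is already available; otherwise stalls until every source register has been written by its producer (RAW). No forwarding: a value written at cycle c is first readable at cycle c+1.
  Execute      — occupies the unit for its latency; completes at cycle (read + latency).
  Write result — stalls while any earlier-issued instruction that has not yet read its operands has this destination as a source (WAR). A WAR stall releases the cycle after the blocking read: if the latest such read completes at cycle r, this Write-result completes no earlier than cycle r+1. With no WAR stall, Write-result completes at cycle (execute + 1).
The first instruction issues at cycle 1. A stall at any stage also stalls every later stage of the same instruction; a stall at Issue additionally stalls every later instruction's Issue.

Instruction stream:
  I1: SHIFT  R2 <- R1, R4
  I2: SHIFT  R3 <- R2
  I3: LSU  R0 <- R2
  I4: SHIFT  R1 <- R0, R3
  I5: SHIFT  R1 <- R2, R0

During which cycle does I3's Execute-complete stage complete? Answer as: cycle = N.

cycle 1: I1→SHIFT
cycle 2: I1 RO
cycle 3: I1 EX
cycle 4: I1 WR R2
cycle 5: I2→SHIFT
cycle 6: I2 RO; I3→LSU
cycle 7: I2 EX; I3 RO
cycle 8: I2 WR R3; I3 EX
cycle 9: I3 WR R0; I4→SHIFT
cycle 10: I4 RO
cycle 11: I4 EX
cycle 12: I4 WR R1
cycle 13: I5→SHIFT
cycle 14: I5 RO
cycle 15: I5 EX
cycle 16: I5 WR R1

cycle = 8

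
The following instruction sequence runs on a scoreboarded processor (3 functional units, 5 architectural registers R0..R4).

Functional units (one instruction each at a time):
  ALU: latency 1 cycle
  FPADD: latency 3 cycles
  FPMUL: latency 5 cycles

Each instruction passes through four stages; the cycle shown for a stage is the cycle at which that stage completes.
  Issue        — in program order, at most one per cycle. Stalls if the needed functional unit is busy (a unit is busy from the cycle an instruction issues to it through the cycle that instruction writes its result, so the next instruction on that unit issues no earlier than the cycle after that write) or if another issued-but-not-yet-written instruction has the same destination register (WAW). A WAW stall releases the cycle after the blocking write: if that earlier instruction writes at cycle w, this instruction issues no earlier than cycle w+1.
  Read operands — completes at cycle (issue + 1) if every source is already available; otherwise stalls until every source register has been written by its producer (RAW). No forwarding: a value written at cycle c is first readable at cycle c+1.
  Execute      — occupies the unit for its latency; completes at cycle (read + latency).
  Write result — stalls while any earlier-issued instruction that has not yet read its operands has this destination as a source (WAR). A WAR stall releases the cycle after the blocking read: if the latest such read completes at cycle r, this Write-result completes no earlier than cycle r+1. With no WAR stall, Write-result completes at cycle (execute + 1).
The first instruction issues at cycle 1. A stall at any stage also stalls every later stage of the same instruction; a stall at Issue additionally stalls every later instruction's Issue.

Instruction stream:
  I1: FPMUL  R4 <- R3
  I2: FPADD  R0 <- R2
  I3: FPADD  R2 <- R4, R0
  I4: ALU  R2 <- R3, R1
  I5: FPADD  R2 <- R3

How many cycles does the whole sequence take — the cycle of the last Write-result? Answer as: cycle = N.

cycle = 23

1) issue 1, read 2, done 7, write 8
2) issue 2, read 3, done 6, write 7
3) issue 8, read 9, done 12, write 13  <struct: FPADD busy until I2 writes@7>
4) issue 14, read 15, done 16, write 17  <WAW R2: wait I3 write@13>
5) issue 18, read 19, done 22, write 23  <WAW R2: wait I4 write@17>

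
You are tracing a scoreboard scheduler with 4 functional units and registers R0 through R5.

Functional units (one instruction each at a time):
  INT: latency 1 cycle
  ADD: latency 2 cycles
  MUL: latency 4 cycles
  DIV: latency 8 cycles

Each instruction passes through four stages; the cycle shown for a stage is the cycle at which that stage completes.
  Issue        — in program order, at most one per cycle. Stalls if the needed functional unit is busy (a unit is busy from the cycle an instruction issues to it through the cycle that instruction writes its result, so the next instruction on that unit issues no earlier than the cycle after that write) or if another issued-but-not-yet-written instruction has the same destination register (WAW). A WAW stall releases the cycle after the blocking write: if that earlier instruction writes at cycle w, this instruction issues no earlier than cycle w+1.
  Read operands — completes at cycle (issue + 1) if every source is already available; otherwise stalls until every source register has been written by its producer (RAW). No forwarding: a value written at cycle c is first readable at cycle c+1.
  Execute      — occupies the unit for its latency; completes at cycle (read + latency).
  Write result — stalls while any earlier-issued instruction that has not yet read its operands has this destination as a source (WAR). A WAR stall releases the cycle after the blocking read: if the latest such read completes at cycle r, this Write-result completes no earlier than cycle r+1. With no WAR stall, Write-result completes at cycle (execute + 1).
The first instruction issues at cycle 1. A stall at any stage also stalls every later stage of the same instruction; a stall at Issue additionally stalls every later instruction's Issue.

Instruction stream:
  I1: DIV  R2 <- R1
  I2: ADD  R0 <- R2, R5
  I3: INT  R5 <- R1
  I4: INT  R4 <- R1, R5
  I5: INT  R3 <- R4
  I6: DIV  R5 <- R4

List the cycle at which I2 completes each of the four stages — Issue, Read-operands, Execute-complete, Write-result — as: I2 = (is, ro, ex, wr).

I2 = (2, 12, 14, 15)

  I1 | 1 | 2 | 10 | 11
  I2 | 2 | 12 | 14 | 15   RAW R2: wait I1 write@11
  I3 | 3 | 4 | 5 | 13   WAR R5: wait I2 read@12
  I4 | 14 | 15 | 16 | 17   struct: INT busy until I3 writes@13
  I5 | 18 | 19 | 20 | 21   struct: INT busy until I4 writes@17
  I6 | 19 | 20 | 28 | 29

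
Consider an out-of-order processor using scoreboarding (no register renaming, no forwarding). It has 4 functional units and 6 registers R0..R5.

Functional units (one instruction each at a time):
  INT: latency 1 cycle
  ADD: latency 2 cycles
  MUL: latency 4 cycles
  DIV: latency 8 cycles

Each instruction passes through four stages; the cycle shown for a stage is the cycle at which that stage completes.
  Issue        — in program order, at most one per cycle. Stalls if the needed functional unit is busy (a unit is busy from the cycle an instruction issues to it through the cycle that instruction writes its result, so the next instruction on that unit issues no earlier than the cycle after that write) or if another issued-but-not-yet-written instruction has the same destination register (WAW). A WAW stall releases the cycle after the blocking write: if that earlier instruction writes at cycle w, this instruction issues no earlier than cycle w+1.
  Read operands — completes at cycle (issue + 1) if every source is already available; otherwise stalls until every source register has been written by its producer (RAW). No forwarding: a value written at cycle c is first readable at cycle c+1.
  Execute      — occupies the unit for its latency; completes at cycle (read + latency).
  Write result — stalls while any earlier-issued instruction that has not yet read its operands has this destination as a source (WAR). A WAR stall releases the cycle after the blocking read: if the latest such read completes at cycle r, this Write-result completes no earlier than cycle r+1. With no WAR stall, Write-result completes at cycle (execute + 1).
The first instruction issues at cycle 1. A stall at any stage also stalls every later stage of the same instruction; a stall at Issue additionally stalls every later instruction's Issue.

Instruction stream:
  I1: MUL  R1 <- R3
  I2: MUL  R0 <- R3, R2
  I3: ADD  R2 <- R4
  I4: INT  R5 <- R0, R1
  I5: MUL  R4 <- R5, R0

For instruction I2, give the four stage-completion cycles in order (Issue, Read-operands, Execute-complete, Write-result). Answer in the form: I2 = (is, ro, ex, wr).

I1: IS=1 RO=2 EX=6 WR=7
I2: IS=8 RO=9 EX=13 WR=14  [struct: MUL busy until I1 writes@7]
I3: IS=9 RO=10 EX=12 WR=13
I4: IS=10 RO=15 EX=16 WR=17  [RAW R0: wait I2 write@14]
I5: IS=15 RO=18 EX=22 WR=23  [struct: MUL busy until I2 writes@14; RAW R5: wait I4 write@17]

I2 = (8, 9, 13, 14)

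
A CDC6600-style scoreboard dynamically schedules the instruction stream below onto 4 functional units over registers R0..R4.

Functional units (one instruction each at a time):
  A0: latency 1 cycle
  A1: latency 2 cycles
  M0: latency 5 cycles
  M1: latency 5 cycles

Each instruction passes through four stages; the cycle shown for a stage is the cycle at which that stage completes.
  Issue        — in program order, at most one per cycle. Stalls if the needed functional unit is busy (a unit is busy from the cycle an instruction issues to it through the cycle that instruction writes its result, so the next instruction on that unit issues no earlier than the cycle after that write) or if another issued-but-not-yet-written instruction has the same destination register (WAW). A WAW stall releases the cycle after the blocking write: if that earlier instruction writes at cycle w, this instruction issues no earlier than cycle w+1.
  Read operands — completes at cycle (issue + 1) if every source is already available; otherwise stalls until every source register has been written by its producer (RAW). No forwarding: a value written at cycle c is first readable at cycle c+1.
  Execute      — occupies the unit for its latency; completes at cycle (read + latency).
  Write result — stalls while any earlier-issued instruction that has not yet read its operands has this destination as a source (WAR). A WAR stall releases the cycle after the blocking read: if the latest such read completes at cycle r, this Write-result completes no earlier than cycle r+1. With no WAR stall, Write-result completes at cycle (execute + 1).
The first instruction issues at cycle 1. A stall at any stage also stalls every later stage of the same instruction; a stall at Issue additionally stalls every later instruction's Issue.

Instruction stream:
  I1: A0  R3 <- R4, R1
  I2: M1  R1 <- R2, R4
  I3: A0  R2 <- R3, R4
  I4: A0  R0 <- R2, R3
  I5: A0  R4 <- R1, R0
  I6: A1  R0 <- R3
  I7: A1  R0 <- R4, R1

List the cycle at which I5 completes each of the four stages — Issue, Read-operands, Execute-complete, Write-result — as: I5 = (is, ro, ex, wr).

1) issue 1, read 2, done 3, write 4
2) issue 2, read 3, done 8, write 9
3) issue 5, read 6, done 7, write 8  <struct: A0 busy until I1 writes@4>
4) issue 9, read 10, done 11, write 12  <struct: A0 busy until I3 writes@8>
5) issue 13, read 14, done 15, write 16  <struct: A0 busy until I4 writes@12>
6) issue 14, read 15, done 17, write 18
7) issue 19, read 20, done 22, write 23  <struct: A1 busy until I6 writes@18>

I5 = (13, 14, 15, 16)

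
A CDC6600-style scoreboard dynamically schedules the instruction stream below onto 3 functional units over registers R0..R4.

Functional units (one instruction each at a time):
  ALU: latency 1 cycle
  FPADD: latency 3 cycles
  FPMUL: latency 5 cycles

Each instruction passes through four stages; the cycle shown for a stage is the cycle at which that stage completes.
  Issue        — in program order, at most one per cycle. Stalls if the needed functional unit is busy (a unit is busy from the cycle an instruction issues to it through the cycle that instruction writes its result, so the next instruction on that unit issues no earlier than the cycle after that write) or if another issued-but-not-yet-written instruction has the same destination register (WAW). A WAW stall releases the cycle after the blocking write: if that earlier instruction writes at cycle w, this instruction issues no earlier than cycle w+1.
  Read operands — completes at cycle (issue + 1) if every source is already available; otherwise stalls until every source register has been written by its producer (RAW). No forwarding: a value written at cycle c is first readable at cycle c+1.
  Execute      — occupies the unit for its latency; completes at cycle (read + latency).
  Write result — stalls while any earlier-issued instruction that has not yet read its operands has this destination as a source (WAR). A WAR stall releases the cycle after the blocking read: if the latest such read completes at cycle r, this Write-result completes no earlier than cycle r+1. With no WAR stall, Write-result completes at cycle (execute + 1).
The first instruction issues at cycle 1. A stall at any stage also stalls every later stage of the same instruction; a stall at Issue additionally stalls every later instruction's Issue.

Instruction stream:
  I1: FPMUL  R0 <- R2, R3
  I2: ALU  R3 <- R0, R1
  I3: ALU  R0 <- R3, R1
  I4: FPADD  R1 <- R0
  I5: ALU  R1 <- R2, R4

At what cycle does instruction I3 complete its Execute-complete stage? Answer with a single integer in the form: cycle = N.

cycle = 14

cycle 1: I1 issues→FPMUL
cycle 2: I1 reads; I2 issues→ALU
cycle 7: I1 exec-done
cycle 8: I1 writes R0
cycle 9: I2 reads
cycle 10: I2 exec-done
cycle 11: I2 writes R3
cycle 12: I3 issues→ALU
cycle 13: I3 reads; I4 issues→FPADD
cycle 14: I3 exec-done
cycle 15: I3 writes R0
cycle 16: I4 reads
cycle 19: I4 exec-done
cycle 20: I4 writes R1
cycle 21: I5 issues→ALU
cycle 22: I5 reads
cycle 23: I5 exec-done
cycle 24: I5 writes R1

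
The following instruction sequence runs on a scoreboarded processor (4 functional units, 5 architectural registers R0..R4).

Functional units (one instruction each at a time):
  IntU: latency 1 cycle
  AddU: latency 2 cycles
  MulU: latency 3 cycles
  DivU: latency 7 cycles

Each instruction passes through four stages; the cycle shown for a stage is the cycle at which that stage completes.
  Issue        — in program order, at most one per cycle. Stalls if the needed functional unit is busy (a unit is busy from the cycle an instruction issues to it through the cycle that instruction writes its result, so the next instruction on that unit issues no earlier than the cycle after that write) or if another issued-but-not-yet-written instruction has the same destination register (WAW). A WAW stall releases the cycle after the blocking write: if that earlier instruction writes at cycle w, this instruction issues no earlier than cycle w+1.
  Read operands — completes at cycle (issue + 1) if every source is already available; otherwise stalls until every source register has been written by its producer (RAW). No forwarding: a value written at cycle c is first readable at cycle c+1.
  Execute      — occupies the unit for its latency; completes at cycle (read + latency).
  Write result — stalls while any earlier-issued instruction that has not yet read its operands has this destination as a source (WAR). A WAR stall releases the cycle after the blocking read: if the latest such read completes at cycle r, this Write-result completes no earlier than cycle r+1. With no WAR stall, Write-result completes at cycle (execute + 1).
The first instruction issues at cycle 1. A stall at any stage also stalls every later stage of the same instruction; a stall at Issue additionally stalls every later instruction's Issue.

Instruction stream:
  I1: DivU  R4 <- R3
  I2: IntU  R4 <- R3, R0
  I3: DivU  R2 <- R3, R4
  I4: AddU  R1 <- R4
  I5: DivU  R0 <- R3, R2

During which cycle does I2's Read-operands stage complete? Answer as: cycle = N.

I1  is:1  ro:2  ex:9  wr:10
I2  is:11  ro:12  ex:13  wr:14  — WAW R4: wait I1 write@10
I3  is:12  ro:15  ex:22  wr:23  — RAW R4: wait I2 write@14
I4  is:13  ro:15  ex:17  wr:18  — RAW R4: wait I2 write@14
I5  is:24  ro:25  ex:32  wr:33  — struct: DivU busy until I3 writes@23

cycle = 12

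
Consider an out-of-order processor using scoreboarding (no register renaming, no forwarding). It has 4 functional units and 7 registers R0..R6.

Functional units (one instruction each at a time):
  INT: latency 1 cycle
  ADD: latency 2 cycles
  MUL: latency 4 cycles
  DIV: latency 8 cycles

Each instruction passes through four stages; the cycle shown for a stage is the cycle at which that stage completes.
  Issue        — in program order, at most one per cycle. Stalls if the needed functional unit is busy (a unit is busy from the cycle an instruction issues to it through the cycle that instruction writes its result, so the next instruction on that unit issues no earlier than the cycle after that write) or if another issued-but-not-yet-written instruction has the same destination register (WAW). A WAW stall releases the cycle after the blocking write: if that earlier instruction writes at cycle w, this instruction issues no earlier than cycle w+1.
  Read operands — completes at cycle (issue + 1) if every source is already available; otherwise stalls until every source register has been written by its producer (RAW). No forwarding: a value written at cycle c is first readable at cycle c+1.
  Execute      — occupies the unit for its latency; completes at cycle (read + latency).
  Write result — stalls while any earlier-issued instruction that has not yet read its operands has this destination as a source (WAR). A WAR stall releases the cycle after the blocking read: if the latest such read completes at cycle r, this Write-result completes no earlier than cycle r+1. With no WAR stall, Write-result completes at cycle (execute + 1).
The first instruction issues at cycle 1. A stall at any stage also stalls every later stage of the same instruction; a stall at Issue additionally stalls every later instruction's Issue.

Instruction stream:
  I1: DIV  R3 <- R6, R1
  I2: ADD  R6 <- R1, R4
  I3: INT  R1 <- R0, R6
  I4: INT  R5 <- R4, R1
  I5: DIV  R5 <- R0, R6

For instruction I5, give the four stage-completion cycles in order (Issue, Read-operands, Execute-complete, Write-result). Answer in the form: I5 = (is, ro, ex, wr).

  I1 | 1 | 2 | 10 | 11
  I2 | 2 | 3 | 5 | 6
  I3 | 3 | 7 | 8 | 9   RAW R6: wait I2 write@6
  I4 | 10 | 11 | 12 | 13   struct: INT busy until I3 writes@9
  I5 | 14 | 15 | 23 | 24   WAW R5: wait I4 write@13

I5 = (14, 15, 23, 24)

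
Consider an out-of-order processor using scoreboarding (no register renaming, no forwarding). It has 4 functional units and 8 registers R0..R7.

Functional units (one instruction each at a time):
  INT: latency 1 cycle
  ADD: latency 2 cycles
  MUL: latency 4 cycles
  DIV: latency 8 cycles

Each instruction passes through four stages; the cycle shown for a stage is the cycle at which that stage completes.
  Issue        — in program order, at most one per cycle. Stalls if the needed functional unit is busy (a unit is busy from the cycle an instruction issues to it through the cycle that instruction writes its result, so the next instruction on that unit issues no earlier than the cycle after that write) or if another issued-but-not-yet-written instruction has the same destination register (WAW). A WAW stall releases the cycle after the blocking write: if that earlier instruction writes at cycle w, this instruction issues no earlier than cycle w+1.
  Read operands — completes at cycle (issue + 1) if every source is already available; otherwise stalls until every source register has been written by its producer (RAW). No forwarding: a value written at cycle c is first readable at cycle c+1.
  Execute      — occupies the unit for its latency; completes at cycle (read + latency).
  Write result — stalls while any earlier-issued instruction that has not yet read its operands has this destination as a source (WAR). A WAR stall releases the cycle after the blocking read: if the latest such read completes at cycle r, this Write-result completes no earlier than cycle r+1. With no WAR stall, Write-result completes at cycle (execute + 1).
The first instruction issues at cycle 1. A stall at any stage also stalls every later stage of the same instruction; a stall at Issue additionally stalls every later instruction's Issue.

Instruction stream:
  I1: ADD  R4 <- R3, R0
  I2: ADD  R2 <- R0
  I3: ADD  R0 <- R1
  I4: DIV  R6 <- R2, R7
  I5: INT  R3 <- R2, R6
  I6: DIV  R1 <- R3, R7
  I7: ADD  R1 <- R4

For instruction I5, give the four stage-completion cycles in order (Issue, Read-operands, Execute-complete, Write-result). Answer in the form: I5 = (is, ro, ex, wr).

I5 = (13, 23, 24, 25)

cycle 1: I1→ADD
cycle 2: I1 RO
cycle 4: I1 EX
cycle 5: I1 WR R4
cycle 6: I2→ADD
cycle 7: I2 RO
cycle 9: I2 EX
cycle 10: I2 WR R2
cycle 11: I3→ADD
cycle 12: I3 RO; I4→DIV
cycle 13: I4 RO; I5→INT
cycle 14: I3 EX
cycle 15: I3 WR R0
cycle 21: I4 EX
cycle 22: I4 WR R6
cycle 23: I5 RO; I6→DIV
cycle 24: I5 EX
cycle 25: I5 WR R3
cycle 26: I6 RO
cycle 34: I6 EX
cycle 35: I6 WR R1
cycle 36: I7→ADD
cycle 37: I7 RO
cycle 39: I7 EX
cycle 40: I7 WR R1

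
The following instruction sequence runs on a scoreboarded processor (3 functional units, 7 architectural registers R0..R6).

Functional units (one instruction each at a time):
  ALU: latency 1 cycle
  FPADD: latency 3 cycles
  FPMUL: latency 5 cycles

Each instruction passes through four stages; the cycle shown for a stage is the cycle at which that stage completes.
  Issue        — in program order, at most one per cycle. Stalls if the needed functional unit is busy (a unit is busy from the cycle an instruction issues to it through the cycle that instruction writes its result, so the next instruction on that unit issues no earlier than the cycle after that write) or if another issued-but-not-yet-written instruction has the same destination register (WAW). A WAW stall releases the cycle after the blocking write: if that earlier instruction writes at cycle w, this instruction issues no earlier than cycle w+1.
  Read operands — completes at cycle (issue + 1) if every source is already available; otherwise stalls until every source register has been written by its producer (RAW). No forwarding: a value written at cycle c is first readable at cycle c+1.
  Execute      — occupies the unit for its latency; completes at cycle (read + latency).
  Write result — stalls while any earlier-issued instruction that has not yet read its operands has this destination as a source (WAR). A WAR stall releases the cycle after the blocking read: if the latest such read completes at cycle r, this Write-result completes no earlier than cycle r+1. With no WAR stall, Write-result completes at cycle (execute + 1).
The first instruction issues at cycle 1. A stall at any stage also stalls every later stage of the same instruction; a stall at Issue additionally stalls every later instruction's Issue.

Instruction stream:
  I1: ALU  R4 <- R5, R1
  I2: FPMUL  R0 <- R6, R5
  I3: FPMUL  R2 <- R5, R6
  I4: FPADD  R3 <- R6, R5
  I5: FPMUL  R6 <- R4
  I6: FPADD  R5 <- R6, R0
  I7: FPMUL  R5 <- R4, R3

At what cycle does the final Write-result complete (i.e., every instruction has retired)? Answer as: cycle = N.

c1: I1→ALU
c2: I1 RO | I2→FPMUL
c3: I1 EX | I2 RO
c4: I1 WR R4
c8: I2 EX
c9: I2 WR R0
c10: I3→FPMUL
c11: I3 RO | I4→FPADD
c12: I4 RO
c15: I4 EX
c16: I3 EX | I4 WR R3
c17: I3 WR R2
c18: I5→FPMUL
c19: I5 RO | I6→FPADD
c24: I5 EX
c25: I5 WR R6
c26: I6 RO
c29: I6 EX
c30: I6 WR R5
c31: I7→FPMUL
c32: I7 RO
c37: I7 EX
c38: I7 WR R5

cycle = 38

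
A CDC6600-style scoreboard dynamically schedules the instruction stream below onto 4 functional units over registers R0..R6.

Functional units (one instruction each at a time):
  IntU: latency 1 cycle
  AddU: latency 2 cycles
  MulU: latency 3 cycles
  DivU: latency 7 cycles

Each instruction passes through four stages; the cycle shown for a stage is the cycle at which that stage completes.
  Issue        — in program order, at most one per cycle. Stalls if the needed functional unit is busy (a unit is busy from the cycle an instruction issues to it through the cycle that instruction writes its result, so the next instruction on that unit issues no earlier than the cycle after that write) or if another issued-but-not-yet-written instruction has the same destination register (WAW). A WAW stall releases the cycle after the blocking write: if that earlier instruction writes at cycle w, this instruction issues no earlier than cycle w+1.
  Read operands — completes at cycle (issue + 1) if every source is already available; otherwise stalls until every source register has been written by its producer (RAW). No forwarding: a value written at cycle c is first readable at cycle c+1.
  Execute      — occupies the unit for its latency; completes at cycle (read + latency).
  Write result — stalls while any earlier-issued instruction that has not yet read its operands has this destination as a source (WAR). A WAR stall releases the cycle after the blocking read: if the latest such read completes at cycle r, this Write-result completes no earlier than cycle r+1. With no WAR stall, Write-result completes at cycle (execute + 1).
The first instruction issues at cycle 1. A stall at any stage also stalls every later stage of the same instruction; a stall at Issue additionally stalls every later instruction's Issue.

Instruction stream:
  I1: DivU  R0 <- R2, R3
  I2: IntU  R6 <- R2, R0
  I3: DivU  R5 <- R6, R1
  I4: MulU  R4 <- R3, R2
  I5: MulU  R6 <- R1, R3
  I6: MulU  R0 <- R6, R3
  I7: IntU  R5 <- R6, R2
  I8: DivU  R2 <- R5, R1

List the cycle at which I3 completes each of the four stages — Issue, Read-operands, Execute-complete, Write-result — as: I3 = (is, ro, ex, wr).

cycle 1: I1 dispatched to DivU
cycle 2: I1 operands ready · I2 dispatched to IntU
cycle 9: I1 complete
cycle 10: R0←I1
cycle 11: I2 operands ready · I3 dispatched to DivU
cycle 12: I2 complete · I4 dispatched to MulU
cycle 13: R6←I2 · I4 operands ready
cycle 14: I3 operands ready
cycle 16: I4 complete
cycle 17: R4←I4
cycle 18: I5 dispatched to MulU
cycle 19: I5 operands ready
cycle 21: I3 complete
cycle 22: R5←I3 · I5 complete
cycle 23: R6←I5
cycle 24: I6 dispatched to MulU
cycle 25: I6 operands ready · I7 dispatched to IntU
cycle 26: I7 operands ready · I8 dispatched to DivU
cycle 27: I7 complete
cycle 28: I6 complete · R5←I7
cycle 29: R0←I6 · I8 operands ready
cycle 36: I8 complete
cycle 37: R2←I8

I3 = (11, 14, 21, 22)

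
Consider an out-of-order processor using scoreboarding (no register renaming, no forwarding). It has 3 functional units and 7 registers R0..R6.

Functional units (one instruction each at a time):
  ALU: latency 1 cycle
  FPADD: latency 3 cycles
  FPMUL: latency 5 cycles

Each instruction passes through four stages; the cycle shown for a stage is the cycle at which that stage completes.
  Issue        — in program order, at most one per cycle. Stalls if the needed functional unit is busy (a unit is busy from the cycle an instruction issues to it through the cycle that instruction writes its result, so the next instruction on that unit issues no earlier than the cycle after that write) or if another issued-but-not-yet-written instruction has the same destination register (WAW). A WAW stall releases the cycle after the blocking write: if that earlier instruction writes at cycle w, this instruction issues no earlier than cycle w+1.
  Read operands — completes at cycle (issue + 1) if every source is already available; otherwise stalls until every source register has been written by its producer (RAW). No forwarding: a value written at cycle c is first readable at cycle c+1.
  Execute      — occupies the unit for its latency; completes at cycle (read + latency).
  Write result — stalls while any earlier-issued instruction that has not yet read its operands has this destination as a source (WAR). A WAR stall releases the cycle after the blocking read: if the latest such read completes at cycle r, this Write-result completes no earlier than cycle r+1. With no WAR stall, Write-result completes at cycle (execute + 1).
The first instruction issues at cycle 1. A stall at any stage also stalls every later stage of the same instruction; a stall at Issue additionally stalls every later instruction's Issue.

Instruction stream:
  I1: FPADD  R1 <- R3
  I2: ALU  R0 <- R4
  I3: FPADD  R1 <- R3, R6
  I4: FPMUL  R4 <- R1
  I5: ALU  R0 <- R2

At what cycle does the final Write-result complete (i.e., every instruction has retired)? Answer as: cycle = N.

[I1] 1/2/5/6
[I2] 2/3/4/5
[I3] 7/8/11/12  (struct: FPADD busy until I1 writes@6)
[I4] 8/13/18/19  (RAW R1: wait I3 write@12)
[I5] 9/10/11/12

cycle = 19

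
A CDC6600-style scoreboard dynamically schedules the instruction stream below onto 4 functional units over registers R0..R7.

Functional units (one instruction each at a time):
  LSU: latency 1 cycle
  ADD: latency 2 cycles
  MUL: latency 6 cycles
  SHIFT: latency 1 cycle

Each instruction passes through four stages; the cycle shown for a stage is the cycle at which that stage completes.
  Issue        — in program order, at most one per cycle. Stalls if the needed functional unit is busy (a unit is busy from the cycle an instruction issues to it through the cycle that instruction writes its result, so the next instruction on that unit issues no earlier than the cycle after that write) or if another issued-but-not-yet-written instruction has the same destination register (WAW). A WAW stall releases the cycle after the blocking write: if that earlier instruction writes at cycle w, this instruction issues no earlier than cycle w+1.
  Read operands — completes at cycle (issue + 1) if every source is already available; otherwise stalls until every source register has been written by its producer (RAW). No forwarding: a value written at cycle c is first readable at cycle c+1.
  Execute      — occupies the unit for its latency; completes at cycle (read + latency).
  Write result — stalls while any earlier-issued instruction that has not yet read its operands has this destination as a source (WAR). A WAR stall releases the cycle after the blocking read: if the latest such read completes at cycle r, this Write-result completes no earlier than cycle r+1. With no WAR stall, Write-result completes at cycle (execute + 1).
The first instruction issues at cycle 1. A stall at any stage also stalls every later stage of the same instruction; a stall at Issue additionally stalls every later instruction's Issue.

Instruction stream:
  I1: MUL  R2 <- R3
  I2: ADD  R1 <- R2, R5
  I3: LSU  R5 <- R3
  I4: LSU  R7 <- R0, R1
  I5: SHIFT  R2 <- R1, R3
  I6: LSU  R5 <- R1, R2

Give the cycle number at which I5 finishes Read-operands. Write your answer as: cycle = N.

I1: IS=1 RO=2 EX=8 WR=9
I2: IS=2 RO=10 EX=12 WR=13  [RAW R2: wait I1 write@9]
I3: IS=3 RO=4 EX=5 WR=11  [WAR R5: wait I2 read@10]
I4: IS=12 RO=14 EX=15 WR=16  [struct: LSU busy until I3 writes@11; RAW R1: wait I2 write@13]
I5: IS=13 RO=14 EX=15 WR=16
I6: IS=17 RO=18 EX=19 WR=20  [struct: LSU busy until I4 writes@16]

cycle = 14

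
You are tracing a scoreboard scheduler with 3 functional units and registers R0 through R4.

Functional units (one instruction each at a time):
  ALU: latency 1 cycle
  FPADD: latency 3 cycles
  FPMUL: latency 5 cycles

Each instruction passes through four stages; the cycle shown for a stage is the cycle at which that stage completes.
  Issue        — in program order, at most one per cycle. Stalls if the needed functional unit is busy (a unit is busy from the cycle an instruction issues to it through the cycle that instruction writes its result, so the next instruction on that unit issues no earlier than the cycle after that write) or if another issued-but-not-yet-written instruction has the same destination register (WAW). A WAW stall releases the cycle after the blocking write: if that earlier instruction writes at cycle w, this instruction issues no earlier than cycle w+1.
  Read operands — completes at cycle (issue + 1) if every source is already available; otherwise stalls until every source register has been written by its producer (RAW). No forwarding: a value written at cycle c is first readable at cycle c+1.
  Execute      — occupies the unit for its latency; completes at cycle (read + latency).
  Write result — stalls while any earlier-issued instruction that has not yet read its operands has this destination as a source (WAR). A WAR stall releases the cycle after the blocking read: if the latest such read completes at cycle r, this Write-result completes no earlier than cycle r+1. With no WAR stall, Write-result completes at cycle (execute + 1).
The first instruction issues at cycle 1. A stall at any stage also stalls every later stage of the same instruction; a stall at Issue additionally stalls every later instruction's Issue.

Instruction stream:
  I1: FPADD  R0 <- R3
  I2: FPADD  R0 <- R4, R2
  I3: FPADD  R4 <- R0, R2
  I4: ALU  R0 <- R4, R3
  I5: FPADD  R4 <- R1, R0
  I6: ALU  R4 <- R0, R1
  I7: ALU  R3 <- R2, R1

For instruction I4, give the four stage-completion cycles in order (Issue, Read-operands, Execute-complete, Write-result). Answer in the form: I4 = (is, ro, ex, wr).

[I1] 1/2/5/6
[I2] 7/8/11/12  (struct: FPADD busy until I1 writes@6)
[I3] 13/14/17/18  (struct: FPADD busy until I2 writes@12)
[I4] 14/19/20/21  (RAW R4: wait I3 write@18)
[I5] 19/22/25/26  (struct: FPADD busy until I3 writes@18; RAW R0: wait I4 write@21)
[I6] 27/28/29/30  (WAW R4: wait I5 write@26)
[I7] 31/32/33/34  (struct: ALU busy until I6 writes@30)

I4 = (14, 19, 20, 21)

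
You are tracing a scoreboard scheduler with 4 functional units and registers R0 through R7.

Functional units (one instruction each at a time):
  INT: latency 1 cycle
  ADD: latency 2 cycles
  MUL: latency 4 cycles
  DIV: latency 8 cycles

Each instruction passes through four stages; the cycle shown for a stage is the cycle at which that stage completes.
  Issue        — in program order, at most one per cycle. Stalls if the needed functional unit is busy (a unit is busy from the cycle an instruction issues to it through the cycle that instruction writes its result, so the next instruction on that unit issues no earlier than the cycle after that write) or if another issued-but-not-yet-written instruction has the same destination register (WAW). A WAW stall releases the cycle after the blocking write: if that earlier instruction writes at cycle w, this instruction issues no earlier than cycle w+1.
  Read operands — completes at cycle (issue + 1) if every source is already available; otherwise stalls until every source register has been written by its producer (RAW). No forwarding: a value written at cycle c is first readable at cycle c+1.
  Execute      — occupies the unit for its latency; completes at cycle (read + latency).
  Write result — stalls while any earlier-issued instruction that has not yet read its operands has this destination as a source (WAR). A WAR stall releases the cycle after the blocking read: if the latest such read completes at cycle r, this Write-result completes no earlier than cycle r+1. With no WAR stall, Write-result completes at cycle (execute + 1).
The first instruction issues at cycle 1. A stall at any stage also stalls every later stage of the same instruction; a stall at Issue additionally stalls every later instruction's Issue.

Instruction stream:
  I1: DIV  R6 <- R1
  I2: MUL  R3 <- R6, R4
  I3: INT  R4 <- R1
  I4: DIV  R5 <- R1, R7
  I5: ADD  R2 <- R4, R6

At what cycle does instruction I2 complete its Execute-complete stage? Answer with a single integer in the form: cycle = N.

[I1] 1/2/10/11
[I2] 2/12/16/17  (RAW R6: wait I1 write@11)
[I3] 3/4/5/13  (WAR R4: wait I2 read@12)
[I4] 12/13/21/22  (struct: DIV busy until I1 writes@11)
[I5] 13/14/16/17

cycle = 16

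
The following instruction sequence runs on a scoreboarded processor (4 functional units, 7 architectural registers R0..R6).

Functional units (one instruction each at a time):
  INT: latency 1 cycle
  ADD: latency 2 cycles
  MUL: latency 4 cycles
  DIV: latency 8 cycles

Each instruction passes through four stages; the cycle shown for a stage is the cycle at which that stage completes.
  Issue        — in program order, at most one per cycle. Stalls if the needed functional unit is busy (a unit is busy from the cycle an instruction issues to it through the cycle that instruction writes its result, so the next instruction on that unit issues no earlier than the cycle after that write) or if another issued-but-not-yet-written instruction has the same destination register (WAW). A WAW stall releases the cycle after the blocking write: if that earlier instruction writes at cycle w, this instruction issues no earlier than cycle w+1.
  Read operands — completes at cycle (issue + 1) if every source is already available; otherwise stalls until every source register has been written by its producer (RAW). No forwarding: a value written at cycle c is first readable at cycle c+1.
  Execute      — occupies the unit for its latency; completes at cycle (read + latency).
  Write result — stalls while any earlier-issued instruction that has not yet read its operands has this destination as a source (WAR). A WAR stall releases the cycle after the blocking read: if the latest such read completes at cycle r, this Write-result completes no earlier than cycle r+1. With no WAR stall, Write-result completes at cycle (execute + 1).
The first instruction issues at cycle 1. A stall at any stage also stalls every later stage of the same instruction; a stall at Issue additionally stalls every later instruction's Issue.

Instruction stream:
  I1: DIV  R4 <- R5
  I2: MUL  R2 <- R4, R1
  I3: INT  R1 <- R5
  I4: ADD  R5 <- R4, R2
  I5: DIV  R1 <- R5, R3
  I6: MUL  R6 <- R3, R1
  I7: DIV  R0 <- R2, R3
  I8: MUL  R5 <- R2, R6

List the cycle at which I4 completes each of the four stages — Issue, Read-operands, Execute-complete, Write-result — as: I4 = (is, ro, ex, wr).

cycle 1: issue I1 (DIV)
cycle 2: I1 read-ops; issue I2 (MUL)
cycle 3: issue I3 (INT)
cycle 4: I3 read-ops; issue I4 (ADD)
cycle 5: I3 finished on INT
cycle 10: I1 finished on DIV
cycle 11: I1→R4
cycle 12: I2 read-ops
cycle 13: I3→R1
cycle 14: issue I5 (DIV)
cycle 16: I2 finished on MUL
cycle 17: I2→R2
cycle 18: I4 read-ops; issue I6 (MUL)
cycle 20: I4 finished on ADD
cycle 21: I4→R5
cycle 22: I5 read-ops
cycle 30: I5 finished on DIV
cycle 31: I5→R1
cycle 32: I6 read-ops; issue I7 (DIV)
cycle 33: I7 read-ops
cycle 36: I6 finished on MUL
cycle 37: I6→R6
cycle 38: issue I8 (MUL)
cycle 39: I8 read-ops
cycle 41: I7 finished on DIV
cycle 42: I7→R0
cycle 43: I8 finished on MUL
cycle 44: I8→R5

I4 = (4, 18, 20, 21)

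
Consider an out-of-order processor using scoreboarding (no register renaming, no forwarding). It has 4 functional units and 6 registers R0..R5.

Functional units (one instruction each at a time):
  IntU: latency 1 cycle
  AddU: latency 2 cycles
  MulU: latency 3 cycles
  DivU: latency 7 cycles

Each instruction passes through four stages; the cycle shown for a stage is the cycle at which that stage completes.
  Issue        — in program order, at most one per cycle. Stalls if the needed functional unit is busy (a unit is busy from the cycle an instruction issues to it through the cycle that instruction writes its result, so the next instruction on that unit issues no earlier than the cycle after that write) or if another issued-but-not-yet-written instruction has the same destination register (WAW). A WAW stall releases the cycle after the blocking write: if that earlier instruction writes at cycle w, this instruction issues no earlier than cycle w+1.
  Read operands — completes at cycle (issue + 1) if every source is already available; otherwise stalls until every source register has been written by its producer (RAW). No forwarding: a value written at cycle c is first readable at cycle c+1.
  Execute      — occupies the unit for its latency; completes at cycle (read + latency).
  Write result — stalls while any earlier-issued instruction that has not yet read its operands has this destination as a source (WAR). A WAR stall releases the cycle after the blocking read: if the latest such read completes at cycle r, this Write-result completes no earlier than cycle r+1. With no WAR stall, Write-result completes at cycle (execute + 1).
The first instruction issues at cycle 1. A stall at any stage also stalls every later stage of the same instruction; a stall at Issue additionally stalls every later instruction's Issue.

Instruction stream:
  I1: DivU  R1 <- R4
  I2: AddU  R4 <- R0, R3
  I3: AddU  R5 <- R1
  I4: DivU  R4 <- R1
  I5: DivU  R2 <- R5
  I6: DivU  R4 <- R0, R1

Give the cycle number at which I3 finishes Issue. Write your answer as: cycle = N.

t=1  I1 dispatched to DivU
t=2  I1 operands ready, I2 dispatched to AddU
t=3  I2 operands ready
t=5  I2 complete
t=6  R4←I2
t=7  I3 dispatched to AddU
t=9  I1 complete
t=10  R1←I1
t=11  I3 operands ready, I4 dispatched to DivU
t=12  I4 operands ready
t=13  I3 complete
t=14  R5←I3
t=19  I4 complete
t=20  R4←I4
t=21  I5 dispatched to DivU
t=22  I5 operands ready
t=29  I5 complete
t=30  R2←I5
t=31  I6 dispatched to DivU
t=32  I6 operands ready
t=39  I6 complete
t=40  R4←I6

cycle = 7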